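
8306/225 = 36 + 206/225= 36.92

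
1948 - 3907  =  -1959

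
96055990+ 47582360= 143638350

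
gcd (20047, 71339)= 1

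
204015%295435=204015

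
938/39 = 24+2/39 = 24.05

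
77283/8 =9660+3/8 = 9660.38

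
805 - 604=201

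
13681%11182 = 2499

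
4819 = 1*4819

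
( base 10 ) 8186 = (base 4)1333322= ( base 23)FAL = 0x1FFA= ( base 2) 1111111111010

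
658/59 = 658/59 = 11.15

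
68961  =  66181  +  2780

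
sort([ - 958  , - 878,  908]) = [ - 958, - 878, 908 ] 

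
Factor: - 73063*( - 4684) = 342227092 = 2^2*1171^1*73063^1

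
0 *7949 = 0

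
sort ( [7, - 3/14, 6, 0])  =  [-3/14,0, 6, 7]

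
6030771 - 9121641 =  - 3090870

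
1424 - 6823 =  - 5399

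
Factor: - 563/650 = -2^(-1 )*5^ ( - 2)*13^( - 1 )*563^1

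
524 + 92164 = 92688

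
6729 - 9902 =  - 3173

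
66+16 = 82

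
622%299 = 24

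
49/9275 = 7/1325= 0.01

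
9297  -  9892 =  - 595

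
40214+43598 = 83812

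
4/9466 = 2/4733 = 0.00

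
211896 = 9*23544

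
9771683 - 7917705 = 1853978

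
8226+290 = 8516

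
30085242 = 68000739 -37915497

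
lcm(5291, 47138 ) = 518518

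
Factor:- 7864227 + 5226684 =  - 3^1*879181^1 = - 2637543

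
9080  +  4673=13753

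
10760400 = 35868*300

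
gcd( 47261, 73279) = 1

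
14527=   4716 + 9811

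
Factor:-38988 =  - 2^2*3^3*19^2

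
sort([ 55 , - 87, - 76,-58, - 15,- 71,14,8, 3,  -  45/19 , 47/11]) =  [-87, - 76, - 71,  -  58,  -  15,-45/19, 3, 47/11,8,14, 55] 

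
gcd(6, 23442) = 6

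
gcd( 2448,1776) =48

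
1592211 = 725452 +866759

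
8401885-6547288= 1854597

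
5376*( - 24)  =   - 129024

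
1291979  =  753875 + 538104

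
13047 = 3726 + 9321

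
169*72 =12168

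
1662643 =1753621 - 90978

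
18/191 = 18/191 = 0.09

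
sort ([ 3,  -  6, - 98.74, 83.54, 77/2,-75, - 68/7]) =[ - 98.74, - 75,-68/7, - 6,3  ,  77/2, 83.54 ] 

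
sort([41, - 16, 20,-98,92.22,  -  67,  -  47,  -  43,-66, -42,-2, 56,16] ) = [  -  98,-67, - 66, - 47, - 43, - 42,-16, - 2,16, 20, 41 , 56,  92.22 ] 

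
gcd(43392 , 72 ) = 24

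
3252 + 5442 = 8694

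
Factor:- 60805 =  - 5^1*12161^1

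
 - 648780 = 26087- 674867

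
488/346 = 244/173 = 1.41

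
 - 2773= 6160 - 8933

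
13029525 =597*21825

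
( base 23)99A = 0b1001101110010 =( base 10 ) 4978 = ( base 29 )5qj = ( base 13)235c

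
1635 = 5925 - 4290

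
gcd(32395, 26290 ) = 55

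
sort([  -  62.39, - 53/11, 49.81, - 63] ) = [ - 63, - 62.39, - 53/11, 49.81 ] 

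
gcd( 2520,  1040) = 40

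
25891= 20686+5205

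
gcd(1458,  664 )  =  2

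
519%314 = 205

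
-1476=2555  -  4031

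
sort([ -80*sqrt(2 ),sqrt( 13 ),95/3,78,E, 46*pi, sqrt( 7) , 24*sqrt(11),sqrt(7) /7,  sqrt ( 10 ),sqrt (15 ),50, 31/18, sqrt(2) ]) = [ - 80*sqrt(2), sqrt ( 7)/7,sqrt ( 2), 31/18,sqrt(7 ),E, sqrt( 10),sqrt( 13),sqrt(15),95/3 , 50, 78, 24 * sqrt(11 ),46* pi] 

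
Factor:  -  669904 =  - 2^4*149^1*281^1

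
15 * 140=2100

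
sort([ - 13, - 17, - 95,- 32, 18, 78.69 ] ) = [ - 95, - 32 , - 17,-13,18,78.69]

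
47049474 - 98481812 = - 51432338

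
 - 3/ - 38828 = 3/38828 = 0.00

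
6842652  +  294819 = 7137471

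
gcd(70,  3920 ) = 70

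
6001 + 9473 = 15474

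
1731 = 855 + 876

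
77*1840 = 141680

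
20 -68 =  - 48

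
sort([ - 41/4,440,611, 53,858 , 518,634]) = [ - 41/4,53, 440 , 518,611, 634, 858] 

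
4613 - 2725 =1888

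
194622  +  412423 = 607045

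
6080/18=3040/9 = 337.78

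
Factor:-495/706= - 2^(-1)*3^2 * 5^1*11^1*353^( - 1)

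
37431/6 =12477/2 = 6238.50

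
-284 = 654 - 938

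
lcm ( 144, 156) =1872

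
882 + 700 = 1582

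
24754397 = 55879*443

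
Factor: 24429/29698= 51/62 = 2^( - 1 )*3^1*17^1 * 31^( - 1)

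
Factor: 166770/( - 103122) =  - 5^1*109^1* 337^( - 1) =- 545/337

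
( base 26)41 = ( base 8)151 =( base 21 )50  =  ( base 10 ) 105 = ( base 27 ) 3O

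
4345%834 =175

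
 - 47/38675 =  - 47/38675=   -  0.00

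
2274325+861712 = 3136037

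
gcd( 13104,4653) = 9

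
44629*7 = 312403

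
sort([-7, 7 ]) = [ - 7, 7 ] 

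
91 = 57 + 34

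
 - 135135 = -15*9009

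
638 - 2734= -2096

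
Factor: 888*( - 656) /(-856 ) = 72816/107 = 2^4 * 3^1 * 37^1 * 41^1*107^(-1) 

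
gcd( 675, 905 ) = 5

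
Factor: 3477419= 11^2*29^1*991^1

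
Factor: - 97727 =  - 7^1*23^1*607^1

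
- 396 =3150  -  3546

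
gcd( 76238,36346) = 2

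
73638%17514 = 3582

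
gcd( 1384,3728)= 8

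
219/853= 219/853 = 0.26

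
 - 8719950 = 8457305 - 17177255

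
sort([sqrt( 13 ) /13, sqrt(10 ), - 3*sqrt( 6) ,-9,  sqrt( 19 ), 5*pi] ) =[- 9, - 3*sqrt (6), sqrt(13) /13,sqrt(10), sqrt(19),5 * pi]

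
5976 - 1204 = 4772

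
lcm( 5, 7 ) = 35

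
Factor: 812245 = 5^1 * 7^1*23^1*1009^1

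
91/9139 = 7/703 = 0.01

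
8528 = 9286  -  758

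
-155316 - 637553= -792869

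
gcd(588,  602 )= 14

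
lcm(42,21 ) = 42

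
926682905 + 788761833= 1715444738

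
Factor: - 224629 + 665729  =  2^2*5^2*11^1 * 401^1 = 441100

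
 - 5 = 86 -91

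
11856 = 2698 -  - 9158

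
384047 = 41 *9367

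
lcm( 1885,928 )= 60320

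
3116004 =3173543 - 57539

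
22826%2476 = 542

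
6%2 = 0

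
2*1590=3180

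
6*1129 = 6774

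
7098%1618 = 626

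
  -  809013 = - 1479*547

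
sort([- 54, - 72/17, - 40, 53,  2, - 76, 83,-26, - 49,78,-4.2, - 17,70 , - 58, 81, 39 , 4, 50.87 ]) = [ - 76, - 58 ,  -  54, - 49, - 40,- 26, - 17, - 72/17,-4.2,2,4, 39, 50.87, 53, 70,  78, 81, 83]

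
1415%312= 167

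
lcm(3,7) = 21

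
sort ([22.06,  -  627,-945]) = [-945, - 627,  22.06 ] 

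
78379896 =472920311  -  394540415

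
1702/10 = 851/5  =  170.20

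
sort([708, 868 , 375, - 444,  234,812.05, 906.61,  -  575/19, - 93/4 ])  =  [ - 444,-575/19,-93/4, 234,  375, 708,  812.05, 868,906.61 ]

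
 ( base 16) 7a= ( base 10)122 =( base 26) 4I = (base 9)145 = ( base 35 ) 3H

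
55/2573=55/2573=0.02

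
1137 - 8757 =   -  7620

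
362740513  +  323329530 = 686070043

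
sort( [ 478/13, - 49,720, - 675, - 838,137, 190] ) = [ - 838, - 675, - 49, 478/13,137,190, 720] 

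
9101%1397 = 719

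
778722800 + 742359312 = 1521082112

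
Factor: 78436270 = 2^1*5^1*11^1 * 761^1*937^1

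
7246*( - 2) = -14492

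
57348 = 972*59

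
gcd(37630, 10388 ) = 106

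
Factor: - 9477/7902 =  -1053/878 =-  2^( - 1)*3^4*13^1*439^(-1 ) 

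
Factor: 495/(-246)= -2^(-1) * 3^1 * 5^1*11^1*41^(- 1) = -  165/82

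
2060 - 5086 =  - 3026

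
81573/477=171+2/159=171.01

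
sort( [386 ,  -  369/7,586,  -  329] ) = [ - 329, - 369/7,386,  586 ]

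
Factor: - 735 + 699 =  - 36 = - 2^2*3^2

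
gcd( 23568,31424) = 7856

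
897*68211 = 61185267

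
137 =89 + 48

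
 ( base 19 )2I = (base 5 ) 211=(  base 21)2E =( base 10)56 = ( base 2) 111000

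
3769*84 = 316596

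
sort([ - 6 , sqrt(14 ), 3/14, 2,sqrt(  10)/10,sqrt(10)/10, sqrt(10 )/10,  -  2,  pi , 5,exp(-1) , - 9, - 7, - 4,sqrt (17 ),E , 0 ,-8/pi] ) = [ - 9, - 7 , - 6,-4,-8/pi, - 2,  0, 3/14, sqrt(10 )/10, sqrt(10) /10, sqrt( 10)/10 , exp( -1),2 , E,  pi , sqrt( 14), sqrt(17 ), 5 ] 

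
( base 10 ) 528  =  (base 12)380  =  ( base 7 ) 1353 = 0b1000010000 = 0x210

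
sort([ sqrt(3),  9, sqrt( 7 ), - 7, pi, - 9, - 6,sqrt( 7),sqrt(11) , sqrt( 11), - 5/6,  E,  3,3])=[ - 9, - 7, - 6, - 5/6,sqrt (3),sqrt(7), sqrt( 7), E, 3,3,pi,sqrt(11 ),  sqrt( 11 ),  9 ] 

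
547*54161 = 29626067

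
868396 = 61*14236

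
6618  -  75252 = -68634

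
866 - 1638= - 772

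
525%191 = 143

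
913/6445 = 913/6445 = 0.14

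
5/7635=1/1527 = 0.00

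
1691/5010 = 1691/5010=0.34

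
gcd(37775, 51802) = 1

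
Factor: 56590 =2^1 * 5^1*5659^1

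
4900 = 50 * 98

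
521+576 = 1097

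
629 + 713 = 1342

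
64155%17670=11145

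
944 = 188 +756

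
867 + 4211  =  5078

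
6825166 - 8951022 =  - 2125856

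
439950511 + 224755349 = 664705860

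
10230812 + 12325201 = 22556013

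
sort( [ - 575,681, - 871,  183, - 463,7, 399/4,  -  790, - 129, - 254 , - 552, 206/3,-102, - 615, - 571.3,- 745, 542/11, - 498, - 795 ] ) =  [ - 871, - 795 , - 790, - 745, - 615,  -  575, - 571.3, - 552, - 498,- 463, - 254, - 129, - 102,7, 542/11,206/3,399/4,  183,  681]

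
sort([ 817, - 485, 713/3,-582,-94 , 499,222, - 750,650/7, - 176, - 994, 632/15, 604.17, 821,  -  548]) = [ - 994, - 750, - 582, - 548, -485 , - 176, - 94,  632/15, 650/7, 222, 713/3, 499,  604.17,817,821]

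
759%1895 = 759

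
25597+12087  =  37684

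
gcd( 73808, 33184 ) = 16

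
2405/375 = 481/75 = 6.41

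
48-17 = 31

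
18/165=6/55 = 0.11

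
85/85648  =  85/85648 = 0.00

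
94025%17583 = 6110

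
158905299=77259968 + 81645331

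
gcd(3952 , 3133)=13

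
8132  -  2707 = 5425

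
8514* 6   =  51084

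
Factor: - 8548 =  - 2^2*2137^1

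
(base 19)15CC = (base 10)8904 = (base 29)ah1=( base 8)21310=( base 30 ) 9qo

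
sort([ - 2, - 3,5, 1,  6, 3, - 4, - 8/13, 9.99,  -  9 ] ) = [ - 9 , - 4, - 3, - 2, - 8/13 , 1, 3,5 , 6,9.99] 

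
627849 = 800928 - 173079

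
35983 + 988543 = 1024526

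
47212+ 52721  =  99933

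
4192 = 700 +3492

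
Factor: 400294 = 2^1*233^1*859^1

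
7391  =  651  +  6740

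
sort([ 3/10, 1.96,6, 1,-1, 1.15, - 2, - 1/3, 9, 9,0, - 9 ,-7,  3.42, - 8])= [ - 9, - 8, - 7, - 2, - 1, - 1/3 , 0 , 3/10,1, 1.15, 1.96,3.42, 6,9,9] 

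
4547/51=4547/51=89.16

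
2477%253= 200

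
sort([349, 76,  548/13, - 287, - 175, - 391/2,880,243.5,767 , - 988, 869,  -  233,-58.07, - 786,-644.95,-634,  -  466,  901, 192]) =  [ - 988,-786, - 644.95, - 634,  -  466, - 287 ,  -  233, - 391/2, - 175, - 58.07, 548/13, 76,192  ,  243.5 , 349,  767, 869, 880, 901]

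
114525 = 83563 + 30962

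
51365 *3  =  154095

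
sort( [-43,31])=[ -43,31 ] 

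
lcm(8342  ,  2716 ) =116788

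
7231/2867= 2 + 1497/2867 = 2.52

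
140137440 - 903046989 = -762909549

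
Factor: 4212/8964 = 3^1*13^1*83^( - 1 ) = 39/83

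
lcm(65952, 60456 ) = 725472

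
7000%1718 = 128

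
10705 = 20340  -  9635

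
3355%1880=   1475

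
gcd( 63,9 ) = 9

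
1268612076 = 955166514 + 313445562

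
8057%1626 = 1553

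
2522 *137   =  345514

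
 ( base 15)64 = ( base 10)94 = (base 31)31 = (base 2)1011110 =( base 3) 10111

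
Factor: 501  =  3^1 * 167^1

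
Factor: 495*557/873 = 5^1 * 11^1 * 97^( - 1) * 557^1 = 30635/97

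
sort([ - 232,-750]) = [ - 750, -232 ] 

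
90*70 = 6300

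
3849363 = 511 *7533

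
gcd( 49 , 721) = 7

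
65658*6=393948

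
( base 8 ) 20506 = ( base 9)12614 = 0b10000101000110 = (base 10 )8518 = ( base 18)1854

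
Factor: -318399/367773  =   - 7^( - 1 ) * 83^( - 1)*503^1= - 503/581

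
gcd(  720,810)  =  90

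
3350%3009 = 341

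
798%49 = 14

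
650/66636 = 325/33318 = 0.01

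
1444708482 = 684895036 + 759813446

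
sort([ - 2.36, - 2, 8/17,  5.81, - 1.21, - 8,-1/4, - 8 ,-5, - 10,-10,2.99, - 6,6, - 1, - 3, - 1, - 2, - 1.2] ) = [-10, - 10,-8,-8, - 6, - 5, - 3 , - 2.36,- 2, - 2, - 1.21, - 1.2, - 1,  -  1, -1/4 , 8/17,2.99,5.81,6]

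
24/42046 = 12/21023 = 0.00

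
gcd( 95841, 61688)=1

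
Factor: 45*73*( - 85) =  - 279225 = -  3^2*5^2*17^1*73^1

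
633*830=525390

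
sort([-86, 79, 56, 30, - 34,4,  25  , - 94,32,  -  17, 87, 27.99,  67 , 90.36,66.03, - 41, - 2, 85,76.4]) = [-94, - 86,-41, - 34, - 17, - 2,  4,  25,  27.99,  30, 32,56, 66.03, 67, 76.4, 79, 85, 87,  90.36]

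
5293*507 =2683551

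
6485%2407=1671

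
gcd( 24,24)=24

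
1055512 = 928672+126840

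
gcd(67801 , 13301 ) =1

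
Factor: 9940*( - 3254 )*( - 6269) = 2^3*5^1*7^1*71^1* 1627^1*6269^1 = 202769300440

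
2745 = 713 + 2032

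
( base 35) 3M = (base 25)52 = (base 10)127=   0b1111111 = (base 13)9a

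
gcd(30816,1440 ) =288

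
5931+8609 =14540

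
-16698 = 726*(  -  23)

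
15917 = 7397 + 8520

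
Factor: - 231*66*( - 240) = 2^5 *3^3 * 5^1 * 7^1*11^2= 3659040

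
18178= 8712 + 9466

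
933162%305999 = 15165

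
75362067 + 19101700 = 94463767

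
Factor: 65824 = 2^5*11^2*17^1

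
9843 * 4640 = 45671520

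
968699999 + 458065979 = 1426765978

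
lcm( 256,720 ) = 11520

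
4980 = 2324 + 2656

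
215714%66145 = 17279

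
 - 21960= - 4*5490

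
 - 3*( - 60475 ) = 181425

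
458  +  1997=2455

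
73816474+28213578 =102030052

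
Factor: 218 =2^1*109^1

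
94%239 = 94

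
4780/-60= - 239/3 = -79.67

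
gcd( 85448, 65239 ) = 1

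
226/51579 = 226/51579 = 0.00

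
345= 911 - 566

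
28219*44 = 1241636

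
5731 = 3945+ 1786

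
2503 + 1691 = 4194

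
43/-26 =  - 2 + 9/26 = -1.65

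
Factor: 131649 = 3^1*7^1*6269^1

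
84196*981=82596276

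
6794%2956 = 882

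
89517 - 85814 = 3703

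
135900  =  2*67950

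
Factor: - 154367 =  - 29^1*5323^1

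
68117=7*9731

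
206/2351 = 206/2351 = 0.09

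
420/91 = 60/13 = 4.62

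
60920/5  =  12184 = 12184.00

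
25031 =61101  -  36070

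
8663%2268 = 1859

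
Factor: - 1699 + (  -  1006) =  - 2705= -5^1*541^1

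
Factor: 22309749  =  3^4*7^3*11^1*73^1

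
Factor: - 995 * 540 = -2^2*3^3*5^2*199^1 = -537300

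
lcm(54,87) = 1566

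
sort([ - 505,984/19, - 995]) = [ - 995, - 505,  984/19] 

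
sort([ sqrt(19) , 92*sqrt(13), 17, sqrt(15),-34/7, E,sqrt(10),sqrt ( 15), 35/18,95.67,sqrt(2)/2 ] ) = [- 34/7, sqrt ( 2)/2,35/18, E,  sqrt(10),sqrt( 15 ),sqrt( 15), sqrt( 19 ),17,95.67,92* sqrt(13 )]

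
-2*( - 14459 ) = 28918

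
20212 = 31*652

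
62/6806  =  31/3403 = 0.01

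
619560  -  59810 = 559750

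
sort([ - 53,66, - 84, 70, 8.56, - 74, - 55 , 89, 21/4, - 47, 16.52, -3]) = [ - 84, - 74,- 55,-53,-47,-3,21/4, 8.56,16.52,66, 70,  89] 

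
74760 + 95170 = 169930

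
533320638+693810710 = 1227131348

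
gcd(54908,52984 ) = 148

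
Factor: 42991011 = 3^2*7^1*17^1*137^1 * 293^1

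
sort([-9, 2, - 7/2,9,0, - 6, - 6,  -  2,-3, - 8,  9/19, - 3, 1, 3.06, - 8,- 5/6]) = [ - 9, -8, - 8, - 6,-6 , - 7/2, - 3, - 3, - 2,-5/6, 0,9/19,1,2,3.06, 9]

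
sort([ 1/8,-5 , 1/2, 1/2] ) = [ - 5,1/8,1/2, 1/2 ]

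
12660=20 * 633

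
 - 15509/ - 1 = 15509/1 = 15509.00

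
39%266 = 39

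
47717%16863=13991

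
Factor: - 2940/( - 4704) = 5/8 = 2^( - 3 )*5^1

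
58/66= 29/33 = 0.88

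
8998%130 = 28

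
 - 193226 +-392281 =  - 585507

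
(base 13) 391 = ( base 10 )625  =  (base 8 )1161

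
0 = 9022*0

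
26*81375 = 2115750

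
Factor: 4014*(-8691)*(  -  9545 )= 2^1*3^3*5^1*23^1*83^1*223^1*2897^1 = 332983758330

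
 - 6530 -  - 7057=527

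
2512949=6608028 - 4095079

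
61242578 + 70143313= 131385891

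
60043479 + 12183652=72227131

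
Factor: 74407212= 2^2*3^2 * 11^1*187897^1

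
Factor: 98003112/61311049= 2^3*3^1 * 7559^( - 1) * 8111^( - 1) * 4083463^1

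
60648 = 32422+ 28226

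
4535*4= 18140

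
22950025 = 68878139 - 45928114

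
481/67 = 481/67  =  7.18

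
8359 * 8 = 66872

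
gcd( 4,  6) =2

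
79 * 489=38631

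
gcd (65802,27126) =66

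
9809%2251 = 805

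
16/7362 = 8/3681 =0.00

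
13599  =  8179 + 5420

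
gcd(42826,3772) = 46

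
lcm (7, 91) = 91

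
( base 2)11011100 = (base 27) 84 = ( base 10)220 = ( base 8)334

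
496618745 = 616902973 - 120284228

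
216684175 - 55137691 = 161546484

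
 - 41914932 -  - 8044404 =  - 33870528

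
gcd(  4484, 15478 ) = 2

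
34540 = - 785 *( - 44)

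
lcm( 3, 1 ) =3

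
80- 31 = 49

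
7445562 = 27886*267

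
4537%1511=4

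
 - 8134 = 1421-9555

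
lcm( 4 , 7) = 28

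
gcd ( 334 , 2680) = 2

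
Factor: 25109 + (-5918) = 3^1*6397^1 = 19191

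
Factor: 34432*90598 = 3119470336 = 2^8*97^1 * 269^1*467^1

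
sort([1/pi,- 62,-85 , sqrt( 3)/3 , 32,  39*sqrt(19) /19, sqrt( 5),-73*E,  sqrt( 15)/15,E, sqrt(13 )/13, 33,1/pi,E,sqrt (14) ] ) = [- 73*E ,  -  85, - 62,  sqrt(15 )/15, sqrt(13 ) /13, 1/pi,  1/pi,  sqrt( 3) /3, sqrt (5),E,E, sqrt(14 ) , 39*sqrt( 19) /19, 32, 33]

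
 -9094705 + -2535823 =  - 11630528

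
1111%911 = 200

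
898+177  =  1075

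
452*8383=3789116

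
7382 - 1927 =5455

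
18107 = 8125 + 9982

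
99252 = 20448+78804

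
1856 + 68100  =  69956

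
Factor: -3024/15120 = -5^(  -  1 ) = -  1/5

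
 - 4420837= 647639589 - 652060426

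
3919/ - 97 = -41 + 58/97 =- 40.40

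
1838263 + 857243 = 2695506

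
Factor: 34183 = 34183^1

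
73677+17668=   91345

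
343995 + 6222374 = 6566369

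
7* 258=1806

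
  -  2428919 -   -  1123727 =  - 1305192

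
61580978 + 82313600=143894578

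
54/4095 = 6/455 = 0.01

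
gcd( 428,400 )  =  4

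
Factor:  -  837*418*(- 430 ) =150442380 = 2^2 * 3^3 * 5^1 * 11^1* 19^1*31^1*43^1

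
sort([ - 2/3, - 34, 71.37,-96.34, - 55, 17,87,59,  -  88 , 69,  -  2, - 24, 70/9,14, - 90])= [-96.34, -90, - 88, - 55, - 34, - 24,-2,-2/3 , 70/9,14, 17,  59, 69 , 71.37, 87 ] 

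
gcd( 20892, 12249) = 3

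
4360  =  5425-1065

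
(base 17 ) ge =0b100011110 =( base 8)436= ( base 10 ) 286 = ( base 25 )BB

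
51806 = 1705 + 50101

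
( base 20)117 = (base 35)c7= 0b110101011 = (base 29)el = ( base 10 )427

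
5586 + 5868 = 11454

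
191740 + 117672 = 309412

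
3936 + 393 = 4329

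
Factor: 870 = 2^1*3^1*5^1*29^1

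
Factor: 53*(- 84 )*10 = -2^3*3^1*5^1 * 7^1*53^1 = -  44520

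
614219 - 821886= - 207667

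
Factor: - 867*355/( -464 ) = 2^( - 4)*3^1*  5^1*17^2 * 29^( - 1)*71^1 = 307785/464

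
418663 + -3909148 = -3490485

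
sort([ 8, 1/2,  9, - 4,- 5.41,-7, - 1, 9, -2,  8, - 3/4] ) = [ - 7 ,  -  5.41,-4,-2, - 1,-3/4,1/2,  8, 8, 9, 9 ]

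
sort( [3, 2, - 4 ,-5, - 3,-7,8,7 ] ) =[ - 7, - 5, - 4, - 3, 2,3, 7, 8 ]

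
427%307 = 120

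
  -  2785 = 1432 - 4217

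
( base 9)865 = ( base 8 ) 1303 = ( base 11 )593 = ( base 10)707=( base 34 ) kr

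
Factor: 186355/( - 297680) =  - 2^(- 4 )*13^1*47^1*61^( - 1 ) = -611/976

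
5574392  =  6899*808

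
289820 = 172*1685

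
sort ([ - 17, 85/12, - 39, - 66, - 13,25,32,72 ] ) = [ - 66, - 39, - 17,-13,  85/12, 25,32, 72 ] 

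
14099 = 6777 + 7322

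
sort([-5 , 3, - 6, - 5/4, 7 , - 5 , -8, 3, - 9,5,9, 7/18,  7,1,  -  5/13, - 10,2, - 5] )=[- 10, - 9, - 8 , - 6 ,  -  5, - 5 ,-5, - 5/4, - 5/13, 7/18, 1,  2,3 , 3,5 , 7, 7, 9 ] 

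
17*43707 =743019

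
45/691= 45/691  =  0.07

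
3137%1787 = 1350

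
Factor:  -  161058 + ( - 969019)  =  -13^1* 86929^1 = - 1130077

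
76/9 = 8 + 4/9 = 8.44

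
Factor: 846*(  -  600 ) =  - 507600  =  - 2^4*3^3*5^2 * 47^1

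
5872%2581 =710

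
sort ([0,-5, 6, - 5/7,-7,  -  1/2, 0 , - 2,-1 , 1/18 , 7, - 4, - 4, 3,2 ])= [-7,  -  5, - 4,  -  4, -2, - 1,  -  5/7, - 1/2,0,0, 1/18, 2,3,  6 , 7 ] 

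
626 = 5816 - 5190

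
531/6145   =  531/6145 = 0.09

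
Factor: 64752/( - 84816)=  - 3^( - 1 ) * 31^( - 1) * 71^1 = - 71/93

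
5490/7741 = 5490/7741 = 0.71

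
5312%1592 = 536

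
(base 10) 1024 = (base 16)400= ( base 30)144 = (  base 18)32G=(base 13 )60A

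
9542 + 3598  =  13140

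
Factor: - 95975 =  - 5^2*11^1*349^1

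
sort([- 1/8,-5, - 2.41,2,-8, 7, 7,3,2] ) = [  -  8 , -5, - 2.41,- 1/8, 2,2,  3,7, 7]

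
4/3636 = 1/909=0.00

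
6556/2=3278 = 3278.00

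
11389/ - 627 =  - 19+524/627= - 18.16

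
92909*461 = 42831049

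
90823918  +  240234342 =331058260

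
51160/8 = 6395= 6395.00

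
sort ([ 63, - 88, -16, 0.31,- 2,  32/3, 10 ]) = [ - 88,-16, - 2, 0.31, 10 , 32/3, 63 ]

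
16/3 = 16/3=5.33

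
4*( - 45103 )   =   -180412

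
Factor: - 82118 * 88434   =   - 2^2*3^2*17^3*19^1 * 2161^1 = - 7262023212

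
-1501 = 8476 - 9977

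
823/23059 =823/23059=0.04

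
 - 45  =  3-48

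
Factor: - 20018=  -  2^1*10009^1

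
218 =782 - 564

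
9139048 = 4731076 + 4407972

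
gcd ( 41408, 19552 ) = 32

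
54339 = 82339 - 28000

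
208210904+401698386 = 609909290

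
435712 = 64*6808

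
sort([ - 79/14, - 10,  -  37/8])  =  [ - 10, - 79/14,-37/8 ] 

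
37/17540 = 37/17540  =  0.00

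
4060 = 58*70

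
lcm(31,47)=1457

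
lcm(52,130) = 260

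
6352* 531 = 3372912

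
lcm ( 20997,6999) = 20997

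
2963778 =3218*921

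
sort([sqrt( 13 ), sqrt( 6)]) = [ sqrt(6), sqrt( 13)]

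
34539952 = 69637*496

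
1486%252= 226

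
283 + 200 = 483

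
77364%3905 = 3169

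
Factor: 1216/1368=8/9 = 2^3*3^(-2)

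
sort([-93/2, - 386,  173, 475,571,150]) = [ - 386, - 93/2,150,173, 475 , 571 ] 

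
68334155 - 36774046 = 31560109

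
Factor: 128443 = 7^1 *59^1*311^1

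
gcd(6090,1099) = 7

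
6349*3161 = 20069189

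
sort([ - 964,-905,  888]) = [ - 964, - 905, 888]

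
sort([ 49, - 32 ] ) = [ - 32, 49 ]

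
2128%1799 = 329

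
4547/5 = 4547/5 = 909.40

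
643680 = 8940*72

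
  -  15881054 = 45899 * (  -  346) 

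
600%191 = 27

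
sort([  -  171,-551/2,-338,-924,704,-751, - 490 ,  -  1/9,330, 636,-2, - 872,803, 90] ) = [ - 924, - 872,-751,- 490,- 338, - 551/2, - 171,-2, - 1/9, 90,  330,  636,  704,  803]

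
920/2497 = 920/2497 = 0.37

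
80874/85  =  80874/85 = 951.46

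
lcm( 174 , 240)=6960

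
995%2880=995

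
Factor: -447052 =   -  2^2*73^1 * 1531^1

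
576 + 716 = 1292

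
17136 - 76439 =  - 59303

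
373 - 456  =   - 83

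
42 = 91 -49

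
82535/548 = 82535/548  =  150.61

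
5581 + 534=6115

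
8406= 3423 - - 4983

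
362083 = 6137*59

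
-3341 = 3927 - 7268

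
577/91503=577/91503 = 0.01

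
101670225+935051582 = 1036721807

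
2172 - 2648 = - 476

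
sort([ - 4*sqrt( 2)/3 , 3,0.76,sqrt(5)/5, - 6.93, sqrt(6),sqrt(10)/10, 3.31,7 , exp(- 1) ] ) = [-6.93, - 4*sqrt(2) /3, sqrt(10)/10,exp( - 1),sqrt( 5)/5, 0.76 , sqrt(6), 3,  3.31,7]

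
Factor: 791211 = 3^1*263737^1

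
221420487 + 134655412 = 356075899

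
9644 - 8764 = 880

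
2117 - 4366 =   -  2249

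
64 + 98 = 162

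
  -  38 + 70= 32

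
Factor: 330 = 2^1*3^1*5^1 *11^1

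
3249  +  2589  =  5838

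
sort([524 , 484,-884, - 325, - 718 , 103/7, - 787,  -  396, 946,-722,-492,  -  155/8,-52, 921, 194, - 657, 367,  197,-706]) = [ - 884, - 787, - 722, - 718 , - 706, - 657 , - 492,-396,-325, - 52 ,-155/8, 103/7, 194,197, 367,484, 524, 921,  946]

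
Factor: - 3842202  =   - 2^1* 3^1*7^1*13^1*31^1*227^1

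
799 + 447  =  1246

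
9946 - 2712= 7234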